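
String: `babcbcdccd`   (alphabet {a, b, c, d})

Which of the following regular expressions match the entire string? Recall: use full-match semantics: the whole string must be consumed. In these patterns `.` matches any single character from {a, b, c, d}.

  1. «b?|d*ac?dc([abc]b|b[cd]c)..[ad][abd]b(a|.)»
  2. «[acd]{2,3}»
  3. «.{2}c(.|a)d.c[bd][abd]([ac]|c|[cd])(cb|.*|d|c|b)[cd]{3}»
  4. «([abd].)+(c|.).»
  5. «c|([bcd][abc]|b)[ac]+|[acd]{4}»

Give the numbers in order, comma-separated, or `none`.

1 → no match
2 → no match
3 → no match
4 → match
5 → no match

4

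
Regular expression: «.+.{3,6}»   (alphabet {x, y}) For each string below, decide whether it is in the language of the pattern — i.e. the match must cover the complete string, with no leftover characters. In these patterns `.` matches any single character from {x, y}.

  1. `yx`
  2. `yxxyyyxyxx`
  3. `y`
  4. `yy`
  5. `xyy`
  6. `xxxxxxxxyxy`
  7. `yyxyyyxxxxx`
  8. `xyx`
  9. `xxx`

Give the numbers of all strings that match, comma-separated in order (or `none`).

1 → no match
2 → match
3 → no match
4 → no match
5 → no match
6 → match
7 → match
8 → no match
9 → no match

2, 6, 7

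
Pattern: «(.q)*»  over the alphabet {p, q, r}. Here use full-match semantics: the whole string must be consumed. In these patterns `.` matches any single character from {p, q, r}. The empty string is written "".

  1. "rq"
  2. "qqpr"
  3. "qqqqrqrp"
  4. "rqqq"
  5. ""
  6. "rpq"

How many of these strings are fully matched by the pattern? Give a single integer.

3

1 → match
2 → no match
3 → no match
4 → match
5 → match
6 → no match
Total matched: 3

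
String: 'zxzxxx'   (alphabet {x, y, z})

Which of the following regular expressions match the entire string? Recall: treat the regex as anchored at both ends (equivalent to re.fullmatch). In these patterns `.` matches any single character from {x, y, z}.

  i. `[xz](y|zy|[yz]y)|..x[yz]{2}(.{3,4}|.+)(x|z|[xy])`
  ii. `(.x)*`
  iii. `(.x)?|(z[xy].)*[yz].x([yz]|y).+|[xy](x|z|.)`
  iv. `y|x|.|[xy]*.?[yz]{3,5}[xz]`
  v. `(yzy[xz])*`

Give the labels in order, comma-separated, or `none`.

ii

i → no match
ii → match
iii → no match
iv → no match
v → no match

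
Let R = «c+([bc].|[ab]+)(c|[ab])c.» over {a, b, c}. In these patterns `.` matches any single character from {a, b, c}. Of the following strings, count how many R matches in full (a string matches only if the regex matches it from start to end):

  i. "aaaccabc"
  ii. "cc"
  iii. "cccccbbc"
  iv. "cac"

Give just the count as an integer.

i → no match — must start with "c"
ii → no match
iii → no match
iv → no match
Total matched: 0

0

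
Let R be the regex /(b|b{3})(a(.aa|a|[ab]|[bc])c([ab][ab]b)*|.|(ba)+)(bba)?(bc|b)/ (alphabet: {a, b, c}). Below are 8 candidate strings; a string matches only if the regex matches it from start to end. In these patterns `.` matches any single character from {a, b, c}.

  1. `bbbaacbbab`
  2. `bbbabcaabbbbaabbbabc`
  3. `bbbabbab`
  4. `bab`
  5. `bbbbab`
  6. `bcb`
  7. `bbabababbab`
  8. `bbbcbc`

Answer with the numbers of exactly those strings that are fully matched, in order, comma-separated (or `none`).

1 → match
2 → match
3 → match
4 → match
5 → match
6 → match
7 → match
8 → match

1, 2, 3, 4, 5, 6, 7, 8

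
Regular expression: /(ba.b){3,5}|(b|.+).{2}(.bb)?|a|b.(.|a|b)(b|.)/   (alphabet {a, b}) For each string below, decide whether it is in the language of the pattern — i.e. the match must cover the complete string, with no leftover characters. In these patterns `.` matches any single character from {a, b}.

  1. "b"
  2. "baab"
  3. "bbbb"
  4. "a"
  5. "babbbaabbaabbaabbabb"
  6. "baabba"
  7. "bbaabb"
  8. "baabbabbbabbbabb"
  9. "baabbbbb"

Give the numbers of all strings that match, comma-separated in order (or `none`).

1 → no match
2 → match
3 → match
4 → match
5 → match
6 → match
7 → match
8 → match
9 → match

2, 3, 4, 5, 6, 7, 8, 9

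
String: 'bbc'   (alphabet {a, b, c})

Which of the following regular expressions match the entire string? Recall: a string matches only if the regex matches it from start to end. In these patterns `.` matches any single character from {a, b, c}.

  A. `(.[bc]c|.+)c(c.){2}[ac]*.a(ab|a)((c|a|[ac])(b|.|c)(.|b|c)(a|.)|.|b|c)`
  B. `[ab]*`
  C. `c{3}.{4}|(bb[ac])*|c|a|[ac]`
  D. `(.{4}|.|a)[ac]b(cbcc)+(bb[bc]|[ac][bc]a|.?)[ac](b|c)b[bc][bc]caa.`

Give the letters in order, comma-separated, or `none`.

C

A → no match
B → no match
C → match
D → no match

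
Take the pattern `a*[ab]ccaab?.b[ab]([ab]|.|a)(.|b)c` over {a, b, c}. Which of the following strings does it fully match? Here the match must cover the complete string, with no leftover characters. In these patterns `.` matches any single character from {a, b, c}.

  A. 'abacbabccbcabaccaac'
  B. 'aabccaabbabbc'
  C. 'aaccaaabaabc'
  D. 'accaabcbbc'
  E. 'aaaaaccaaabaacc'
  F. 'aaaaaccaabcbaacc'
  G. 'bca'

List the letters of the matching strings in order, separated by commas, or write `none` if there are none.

B, C, E, F

A → no match
B → match
C → match
D → no match
E → match
F → match
G → no match — must end with 'c'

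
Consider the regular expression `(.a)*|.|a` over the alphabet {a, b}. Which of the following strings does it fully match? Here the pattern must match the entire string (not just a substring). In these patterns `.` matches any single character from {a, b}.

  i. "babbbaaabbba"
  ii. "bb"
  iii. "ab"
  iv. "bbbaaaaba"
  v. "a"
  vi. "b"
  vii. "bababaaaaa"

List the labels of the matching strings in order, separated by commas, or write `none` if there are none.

i → no match
ii → no match
iii → no match
iv → no match
v → match
vi → match
vii → match

v, vi, vii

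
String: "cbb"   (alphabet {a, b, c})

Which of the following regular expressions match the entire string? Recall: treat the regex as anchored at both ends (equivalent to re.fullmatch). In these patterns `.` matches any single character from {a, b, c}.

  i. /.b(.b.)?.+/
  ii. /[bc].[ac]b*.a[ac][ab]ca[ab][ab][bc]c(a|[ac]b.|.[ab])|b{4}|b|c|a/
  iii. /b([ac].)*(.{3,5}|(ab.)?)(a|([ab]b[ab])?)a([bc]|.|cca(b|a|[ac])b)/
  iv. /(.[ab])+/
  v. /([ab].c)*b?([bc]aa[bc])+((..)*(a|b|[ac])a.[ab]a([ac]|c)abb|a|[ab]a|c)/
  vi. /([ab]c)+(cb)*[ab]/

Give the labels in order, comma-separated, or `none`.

i → match
ii → no match
iii → no match — must start with "b"
iv → no match
v → no match
vi → no match

i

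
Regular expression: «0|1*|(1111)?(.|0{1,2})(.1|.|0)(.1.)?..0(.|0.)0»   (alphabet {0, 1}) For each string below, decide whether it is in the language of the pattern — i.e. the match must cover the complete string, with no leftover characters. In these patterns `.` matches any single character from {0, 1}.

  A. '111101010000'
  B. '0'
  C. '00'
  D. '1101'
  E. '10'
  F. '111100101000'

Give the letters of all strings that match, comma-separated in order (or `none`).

A → match
B → match
C → no match
D → no match
E → no match
F → match

A, B, F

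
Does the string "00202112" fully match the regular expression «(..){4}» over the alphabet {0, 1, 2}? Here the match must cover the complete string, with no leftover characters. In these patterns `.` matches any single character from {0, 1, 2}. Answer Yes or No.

Yes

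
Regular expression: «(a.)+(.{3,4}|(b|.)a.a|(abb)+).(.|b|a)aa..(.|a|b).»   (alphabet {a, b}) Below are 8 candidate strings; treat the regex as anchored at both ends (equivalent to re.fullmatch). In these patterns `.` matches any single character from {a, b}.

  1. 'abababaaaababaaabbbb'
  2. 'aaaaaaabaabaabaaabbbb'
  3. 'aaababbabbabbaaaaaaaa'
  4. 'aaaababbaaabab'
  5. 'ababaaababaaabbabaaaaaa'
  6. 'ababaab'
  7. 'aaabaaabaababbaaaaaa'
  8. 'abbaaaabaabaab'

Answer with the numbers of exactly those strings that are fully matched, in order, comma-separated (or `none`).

1, 2, 3, 4, 5, 7, 8

1 → match
2 → match
3 → match
4 → match
5 → match
6 → no match
7 → match
8 → match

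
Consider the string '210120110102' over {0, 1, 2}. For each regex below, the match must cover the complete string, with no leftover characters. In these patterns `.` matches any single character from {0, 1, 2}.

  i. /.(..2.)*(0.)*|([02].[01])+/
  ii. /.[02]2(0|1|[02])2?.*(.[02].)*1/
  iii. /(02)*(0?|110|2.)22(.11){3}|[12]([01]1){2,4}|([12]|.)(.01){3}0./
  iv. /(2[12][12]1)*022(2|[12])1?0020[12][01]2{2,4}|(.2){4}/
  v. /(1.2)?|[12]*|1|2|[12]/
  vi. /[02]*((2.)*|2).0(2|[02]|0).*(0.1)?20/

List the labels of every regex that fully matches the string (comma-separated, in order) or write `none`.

iii

i → no match
ii → no match — must end with '1'
iii → match
iv → no match
v → no match
vi → no match — must end with '20'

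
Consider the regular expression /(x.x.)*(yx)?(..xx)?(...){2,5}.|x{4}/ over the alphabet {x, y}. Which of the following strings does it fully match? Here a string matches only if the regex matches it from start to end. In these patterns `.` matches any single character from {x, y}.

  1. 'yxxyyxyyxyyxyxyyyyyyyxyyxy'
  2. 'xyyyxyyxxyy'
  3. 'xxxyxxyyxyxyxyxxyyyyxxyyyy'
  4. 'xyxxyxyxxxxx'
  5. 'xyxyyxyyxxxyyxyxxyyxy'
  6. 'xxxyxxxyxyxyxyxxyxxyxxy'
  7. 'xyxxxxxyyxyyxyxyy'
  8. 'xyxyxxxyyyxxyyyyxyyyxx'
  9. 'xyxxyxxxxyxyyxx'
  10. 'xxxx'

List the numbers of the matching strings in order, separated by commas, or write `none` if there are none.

6, 7, 8, 9, 10

1 → no match
2 → no match
3 → no match
4 → no match
5 → no match
6 → match
7 → match
8 → match
9 → match
10 → match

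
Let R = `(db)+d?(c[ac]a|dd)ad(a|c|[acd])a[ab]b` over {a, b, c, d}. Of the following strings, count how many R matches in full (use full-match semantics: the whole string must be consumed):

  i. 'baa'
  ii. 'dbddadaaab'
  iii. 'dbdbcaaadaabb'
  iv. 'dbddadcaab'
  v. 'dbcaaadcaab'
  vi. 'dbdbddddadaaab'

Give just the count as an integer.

i → no match — must start with 'db'
ii → match
iii → match
iv → match
v → match
vi → no match
Total matched: 4

4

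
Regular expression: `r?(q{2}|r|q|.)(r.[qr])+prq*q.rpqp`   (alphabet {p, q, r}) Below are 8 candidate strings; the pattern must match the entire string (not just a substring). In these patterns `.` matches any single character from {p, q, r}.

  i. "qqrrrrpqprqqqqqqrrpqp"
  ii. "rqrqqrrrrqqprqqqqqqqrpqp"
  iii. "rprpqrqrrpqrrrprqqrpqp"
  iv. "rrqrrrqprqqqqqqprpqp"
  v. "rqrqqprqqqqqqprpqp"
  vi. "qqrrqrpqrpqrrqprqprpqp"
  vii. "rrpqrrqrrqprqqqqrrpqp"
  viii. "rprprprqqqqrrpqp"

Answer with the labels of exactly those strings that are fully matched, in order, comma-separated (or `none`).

i → match
ii → match
iii → match
iv → match
v → match
vi → match
vii → match
viii → match

i, ii, iii, iv, v, vi, vii, viii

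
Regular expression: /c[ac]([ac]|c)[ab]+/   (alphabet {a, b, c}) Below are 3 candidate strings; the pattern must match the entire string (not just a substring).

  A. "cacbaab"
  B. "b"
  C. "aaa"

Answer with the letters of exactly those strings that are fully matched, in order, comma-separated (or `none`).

A → match
B → no match — must start with "c"
C → no match — must start with "c"

A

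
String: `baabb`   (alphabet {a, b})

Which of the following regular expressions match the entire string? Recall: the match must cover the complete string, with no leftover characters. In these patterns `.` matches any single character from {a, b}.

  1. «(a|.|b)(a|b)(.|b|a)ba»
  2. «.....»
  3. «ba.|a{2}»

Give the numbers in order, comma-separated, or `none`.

1 → no match — must end with `ba`
2 → match
3 → no match

2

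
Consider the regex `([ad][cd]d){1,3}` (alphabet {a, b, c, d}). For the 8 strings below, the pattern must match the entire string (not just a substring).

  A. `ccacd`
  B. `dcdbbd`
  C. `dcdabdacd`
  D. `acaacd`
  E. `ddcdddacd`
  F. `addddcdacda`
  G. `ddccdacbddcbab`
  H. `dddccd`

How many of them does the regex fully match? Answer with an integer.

A. `ccacd` → no match
B. `dcdbbd` → no match
C. `dcdabdacd` → no match
D. `acaacd` → no match
E. `ddcdddacd` → no match
F. `addddcdacda` → no match — must end with `d`
G → no match — must end with `d`
H. `dddccd` → no match
Total matched: 0

0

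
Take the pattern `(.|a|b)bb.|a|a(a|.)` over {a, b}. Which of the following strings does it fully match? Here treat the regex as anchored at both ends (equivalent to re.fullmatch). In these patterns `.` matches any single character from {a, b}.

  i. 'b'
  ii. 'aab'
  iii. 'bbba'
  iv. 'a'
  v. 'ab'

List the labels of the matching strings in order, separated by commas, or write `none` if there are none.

iii, iv, v

i → no match
ii → no match
iii → match
iv → match
v → match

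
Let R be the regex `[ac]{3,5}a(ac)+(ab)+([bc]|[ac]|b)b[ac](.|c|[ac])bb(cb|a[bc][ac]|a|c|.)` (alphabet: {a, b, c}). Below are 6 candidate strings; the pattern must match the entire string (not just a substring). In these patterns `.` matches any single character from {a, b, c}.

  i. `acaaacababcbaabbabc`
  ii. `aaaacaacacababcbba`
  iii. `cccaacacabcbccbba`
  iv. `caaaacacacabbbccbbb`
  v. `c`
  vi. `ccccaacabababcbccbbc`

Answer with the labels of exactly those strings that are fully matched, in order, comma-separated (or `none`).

i, iii, iv, vi

i → match
ii → no match
iii → match
iv → match
v → no match
vi → match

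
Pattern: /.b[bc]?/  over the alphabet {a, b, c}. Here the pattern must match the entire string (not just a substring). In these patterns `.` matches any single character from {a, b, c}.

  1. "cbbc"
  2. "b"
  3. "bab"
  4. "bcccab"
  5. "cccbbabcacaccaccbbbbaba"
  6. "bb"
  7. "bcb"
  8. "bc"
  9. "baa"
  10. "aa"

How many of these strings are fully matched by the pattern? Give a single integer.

1

1 → no match
2 → no match
3 → no match
4 → no match
5 → no match
6 → match
7 → no match
8 → no match
9 → no match
10 → no match
Total matched: 1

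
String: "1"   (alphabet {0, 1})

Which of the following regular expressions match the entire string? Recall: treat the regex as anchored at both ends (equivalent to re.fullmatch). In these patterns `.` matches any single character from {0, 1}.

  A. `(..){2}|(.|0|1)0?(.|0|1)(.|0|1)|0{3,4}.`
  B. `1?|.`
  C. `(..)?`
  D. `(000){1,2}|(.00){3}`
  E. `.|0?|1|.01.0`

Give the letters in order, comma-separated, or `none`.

A → no match
B → match
C → no match
D → no match
E → match

B, E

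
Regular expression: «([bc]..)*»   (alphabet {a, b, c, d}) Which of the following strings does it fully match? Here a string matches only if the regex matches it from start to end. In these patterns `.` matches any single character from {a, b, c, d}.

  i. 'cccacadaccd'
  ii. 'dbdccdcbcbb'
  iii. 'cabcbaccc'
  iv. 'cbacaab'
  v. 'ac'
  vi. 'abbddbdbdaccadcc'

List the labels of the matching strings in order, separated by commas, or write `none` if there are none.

iii

i → no match
ii → no match
iii → match
iv → no match
v → no match
vi → no match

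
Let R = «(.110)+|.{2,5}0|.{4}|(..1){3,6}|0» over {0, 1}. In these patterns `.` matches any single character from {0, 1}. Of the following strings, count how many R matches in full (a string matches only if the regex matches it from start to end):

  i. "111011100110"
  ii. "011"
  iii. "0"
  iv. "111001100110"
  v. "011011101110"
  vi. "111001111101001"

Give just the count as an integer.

i. "111011100110" → match
ii. "011" → no match
iii. "0" → match
iv. "111001100110" → match
v. "011011101110" → match
vi → match
Total matched: 5

5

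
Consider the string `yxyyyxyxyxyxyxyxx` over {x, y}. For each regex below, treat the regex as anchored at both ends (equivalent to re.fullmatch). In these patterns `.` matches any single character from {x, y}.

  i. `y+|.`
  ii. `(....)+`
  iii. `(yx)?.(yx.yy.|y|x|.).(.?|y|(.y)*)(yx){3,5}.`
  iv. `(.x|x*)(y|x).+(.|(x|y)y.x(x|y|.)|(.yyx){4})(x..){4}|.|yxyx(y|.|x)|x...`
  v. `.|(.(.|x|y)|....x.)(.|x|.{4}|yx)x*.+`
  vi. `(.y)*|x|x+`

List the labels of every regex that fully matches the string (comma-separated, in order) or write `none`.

i → no match
ii → no match
iii → match
iv → no match
v → match
vi → no match

iii, v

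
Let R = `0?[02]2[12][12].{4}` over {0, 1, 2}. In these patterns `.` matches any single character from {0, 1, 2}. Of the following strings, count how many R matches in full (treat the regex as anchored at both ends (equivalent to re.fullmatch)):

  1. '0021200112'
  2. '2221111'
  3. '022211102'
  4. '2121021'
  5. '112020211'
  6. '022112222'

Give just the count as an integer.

2

1 → no match
2 → no match
3 → match
4 → no match
5 → no match
6 → match
Total matched: 2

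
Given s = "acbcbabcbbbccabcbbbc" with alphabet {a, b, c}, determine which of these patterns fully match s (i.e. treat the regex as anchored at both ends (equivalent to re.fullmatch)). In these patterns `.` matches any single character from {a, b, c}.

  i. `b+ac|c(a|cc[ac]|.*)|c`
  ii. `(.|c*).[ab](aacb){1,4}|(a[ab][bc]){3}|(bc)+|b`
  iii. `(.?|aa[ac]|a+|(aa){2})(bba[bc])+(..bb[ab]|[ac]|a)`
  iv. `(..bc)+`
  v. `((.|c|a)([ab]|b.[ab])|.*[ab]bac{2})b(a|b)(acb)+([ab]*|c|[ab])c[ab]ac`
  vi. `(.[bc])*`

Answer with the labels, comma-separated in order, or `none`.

iv

i → no match
ii → no match
iii → no match
iv → match
v → no match — must end with "ac"
vi → no match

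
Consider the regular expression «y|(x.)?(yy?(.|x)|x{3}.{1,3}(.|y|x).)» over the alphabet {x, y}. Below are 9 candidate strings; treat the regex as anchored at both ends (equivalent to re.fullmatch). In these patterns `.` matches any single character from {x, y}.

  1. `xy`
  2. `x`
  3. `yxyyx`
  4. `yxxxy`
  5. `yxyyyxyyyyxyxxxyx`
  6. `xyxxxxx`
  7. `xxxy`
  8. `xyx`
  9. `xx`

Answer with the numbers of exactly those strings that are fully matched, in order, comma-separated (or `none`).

none

1 → no match
2 → no match
3 → no match
4 → no match
5 → no match
6 → no match
7 → no match
8 → no match
9 → no match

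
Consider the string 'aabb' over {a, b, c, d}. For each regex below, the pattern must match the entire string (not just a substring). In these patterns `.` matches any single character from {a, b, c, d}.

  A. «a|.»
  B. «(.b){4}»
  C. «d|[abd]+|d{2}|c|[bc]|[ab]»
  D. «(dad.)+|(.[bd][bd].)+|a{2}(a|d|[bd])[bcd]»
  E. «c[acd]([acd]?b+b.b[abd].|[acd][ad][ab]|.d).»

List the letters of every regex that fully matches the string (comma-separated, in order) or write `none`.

A → no match
B → no match
C → match
D → match
E → no match — must start with 'c'

C, D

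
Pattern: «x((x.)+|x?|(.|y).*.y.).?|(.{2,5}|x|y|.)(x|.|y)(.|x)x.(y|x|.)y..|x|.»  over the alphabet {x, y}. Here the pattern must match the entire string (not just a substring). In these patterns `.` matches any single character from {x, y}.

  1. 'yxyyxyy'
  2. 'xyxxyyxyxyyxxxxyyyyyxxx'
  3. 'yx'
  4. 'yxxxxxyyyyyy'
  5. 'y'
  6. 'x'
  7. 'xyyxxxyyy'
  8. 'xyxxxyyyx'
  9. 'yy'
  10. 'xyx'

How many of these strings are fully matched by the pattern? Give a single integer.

1. 'yxyyxyy' → no match
2 → no match
3. 'yx' → no match
4. 'yxxxxxyyyyyy' → no match
5. 'y' → match
6. 'x' → match
7. 'xyyxxxyyy' → match
8. 'xyxxxyyyx' → match
9. 'yy' → no match
10. 'xyx' → no match
Total matched: 4

4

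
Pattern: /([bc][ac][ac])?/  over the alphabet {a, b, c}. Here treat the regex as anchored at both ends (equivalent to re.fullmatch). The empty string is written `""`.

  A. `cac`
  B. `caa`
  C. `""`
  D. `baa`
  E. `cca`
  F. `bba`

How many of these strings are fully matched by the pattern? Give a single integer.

5

A. `cac` → match
B. `caa` → match
C. `""` → match
D. `baa` → match
E. `cca` → match
F. `bba` → no match
Total matched: 5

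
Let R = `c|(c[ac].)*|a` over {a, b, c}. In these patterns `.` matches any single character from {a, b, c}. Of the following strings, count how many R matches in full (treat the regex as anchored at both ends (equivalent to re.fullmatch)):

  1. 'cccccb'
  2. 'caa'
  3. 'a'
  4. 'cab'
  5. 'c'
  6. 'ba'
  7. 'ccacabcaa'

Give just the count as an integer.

1 → match
2 → match
3 → match
4 → match
5 → match
6 → no match
7 → match
Total matched: 6

6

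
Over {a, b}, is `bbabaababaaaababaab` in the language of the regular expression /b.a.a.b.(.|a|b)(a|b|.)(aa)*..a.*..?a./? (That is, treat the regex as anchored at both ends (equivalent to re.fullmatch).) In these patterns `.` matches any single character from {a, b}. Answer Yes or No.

Yes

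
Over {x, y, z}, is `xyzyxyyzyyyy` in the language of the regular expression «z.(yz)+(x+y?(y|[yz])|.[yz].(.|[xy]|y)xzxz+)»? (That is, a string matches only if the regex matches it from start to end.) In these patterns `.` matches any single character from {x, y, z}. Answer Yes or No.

Every match must start with `z`, but `xyzyxyyzyyyy` does not.

No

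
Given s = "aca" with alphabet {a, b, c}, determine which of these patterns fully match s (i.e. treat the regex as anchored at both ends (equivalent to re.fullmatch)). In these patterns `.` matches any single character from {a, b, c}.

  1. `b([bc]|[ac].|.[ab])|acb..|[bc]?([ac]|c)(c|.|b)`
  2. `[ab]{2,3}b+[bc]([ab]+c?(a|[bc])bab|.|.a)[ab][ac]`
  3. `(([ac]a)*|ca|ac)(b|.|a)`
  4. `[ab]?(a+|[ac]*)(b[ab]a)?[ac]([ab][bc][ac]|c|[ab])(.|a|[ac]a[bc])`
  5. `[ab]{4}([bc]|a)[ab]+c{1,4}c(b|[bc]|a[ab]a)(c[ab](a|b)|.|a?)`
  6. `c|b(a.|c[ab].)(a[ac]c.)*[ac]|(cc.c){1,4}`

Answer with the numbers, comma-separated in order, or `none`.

3, 4

1 → no match
2 → no match
3 → match
4 → match
5 → no match
6 → no match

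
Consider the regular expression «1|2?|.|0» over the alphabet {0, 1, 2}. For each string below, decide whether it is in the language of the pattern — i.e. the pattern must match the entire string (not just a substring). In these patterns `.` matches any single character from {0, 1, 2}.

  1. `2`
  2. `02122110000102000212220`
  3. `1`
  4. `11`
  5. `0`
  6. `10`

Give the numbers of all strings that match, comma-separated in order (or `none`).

1, 3, 5

1 → match
2 → no match
3 → match
4 → no match
5 → match
6 → no match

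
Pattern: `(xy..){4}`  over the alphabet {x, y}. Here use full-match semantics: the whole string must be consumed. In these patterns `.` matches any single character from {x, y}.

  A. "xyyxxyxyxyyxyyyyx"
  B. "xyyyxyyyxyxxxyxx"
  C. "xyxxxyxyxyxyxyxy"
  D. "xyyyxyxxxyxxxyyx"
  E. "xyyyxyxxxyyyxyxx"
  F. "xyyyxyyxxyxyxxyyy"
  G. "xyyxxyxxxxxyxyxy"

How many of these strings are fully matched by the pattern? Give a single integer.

A → no match
B → match
C → match
D → match
E → match
F → no match
G → no match
Total matched: 4

4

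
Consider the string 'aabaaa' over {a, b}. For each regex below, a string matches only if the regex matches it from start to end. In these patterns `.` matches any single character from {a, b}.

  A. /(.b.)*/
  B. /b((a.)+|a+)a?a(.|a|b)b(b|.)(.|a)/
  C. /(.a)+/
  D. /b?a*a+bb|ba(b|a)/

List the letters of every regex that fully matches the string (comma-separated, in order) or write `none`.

C

A → no match
B → no match — must start with 'ba'
C → match
D → no match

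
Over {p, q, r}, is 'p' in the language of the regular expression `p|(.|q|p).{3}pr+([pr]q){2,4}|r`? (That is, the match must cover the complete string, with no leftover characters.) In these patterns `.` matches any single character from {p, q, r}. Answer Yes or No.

Yes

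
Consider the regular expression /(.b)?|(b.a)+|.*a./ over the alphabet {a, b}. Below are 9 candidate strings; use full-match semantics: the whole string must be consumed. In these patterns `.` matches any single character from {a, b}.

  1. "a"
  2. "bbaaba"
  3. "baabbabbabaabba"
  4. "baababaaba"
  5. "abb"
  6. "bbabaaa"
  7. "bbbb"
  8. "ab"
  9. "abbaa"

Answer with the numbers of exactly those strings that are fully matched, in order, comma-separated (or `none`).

3, 6, 8, 9

1. "a" → no match
2. "bbaaba" → no match
3 → match
4. "baababaaba" → no match
5. "abb" → no match
6. "bbabaaa" → match
7. "bbbb" → no match
8. "ab" → match
9. "abbaa" → match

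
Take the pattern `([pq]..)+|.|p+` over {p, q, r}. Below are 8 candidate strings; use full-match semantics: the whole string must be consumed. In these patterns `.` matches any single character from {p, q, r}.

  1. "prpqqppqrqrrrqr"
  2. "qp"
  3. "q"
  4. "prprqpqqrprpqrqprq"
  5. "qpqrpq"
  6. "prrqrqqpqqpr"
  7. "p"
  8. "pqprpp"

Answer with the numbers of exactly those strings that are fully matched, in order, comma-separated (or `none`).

3, 6, 7

1 → no match
2 → no match
3 → match
4 → no match
5 → no match
6 → match
7 → match
8 → no match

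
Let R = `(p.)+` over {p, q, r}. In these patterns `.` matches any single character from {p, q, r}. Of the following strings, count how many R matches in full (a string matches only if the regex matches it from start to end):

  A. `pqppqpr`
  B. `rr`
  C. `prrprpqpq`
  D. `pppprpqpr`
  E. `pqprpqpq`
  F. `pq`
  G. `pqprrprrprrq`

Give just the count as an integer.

A → no match
B → no match — must start with `p`
C → no match
D → no match
E → match
F → match
G → no match
Total matched: 2

2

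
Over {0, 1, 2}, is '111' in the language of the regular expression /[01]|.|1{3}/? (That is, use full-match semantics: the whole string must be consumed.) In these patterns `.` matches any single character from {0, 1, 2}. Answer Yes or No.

Yes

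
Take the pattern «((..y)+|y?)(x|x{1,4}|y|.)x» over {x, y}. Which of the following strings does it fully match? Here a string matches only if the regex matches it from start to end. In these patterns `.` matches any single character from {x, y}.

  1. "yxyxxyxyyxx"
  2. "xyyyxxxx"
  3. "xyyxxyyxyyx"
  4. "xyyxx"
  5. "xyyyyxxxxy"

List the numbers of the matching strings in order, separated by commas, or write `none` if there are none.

1 → match
2 → no match
3 → match
4 → match
5 → no match — must end with "x"

1, 3, 4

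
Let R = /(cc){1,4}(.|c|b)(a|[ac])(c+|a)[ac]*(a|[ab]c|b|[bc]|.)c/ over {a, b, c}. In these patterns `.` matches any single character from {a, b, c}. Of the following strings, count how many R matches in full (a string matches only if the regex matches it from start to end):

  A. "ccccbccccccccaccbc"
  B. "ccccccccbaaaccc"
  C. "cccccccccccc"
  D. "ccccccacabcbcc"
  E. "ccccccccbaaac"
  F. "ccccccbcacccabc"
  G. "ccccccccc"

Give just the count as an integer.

6

A → match
B → match
C. "cccccccccccc" → match
D → no match
E → match
F → match
G. "ccccccccc" → match
Total matched: 6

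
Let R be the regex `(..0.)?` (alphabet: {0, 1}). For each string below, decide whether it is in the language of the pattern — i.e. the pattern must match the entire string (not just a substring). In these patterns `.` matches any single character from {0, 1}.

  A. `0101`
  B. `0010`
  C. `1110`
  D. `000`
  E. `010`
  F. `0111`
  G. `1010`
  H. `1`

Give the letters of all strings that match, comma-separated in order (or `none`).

A

A → match
B → no match
C → no match
D → no match
E → no match
F → no match
G → no match
H → no match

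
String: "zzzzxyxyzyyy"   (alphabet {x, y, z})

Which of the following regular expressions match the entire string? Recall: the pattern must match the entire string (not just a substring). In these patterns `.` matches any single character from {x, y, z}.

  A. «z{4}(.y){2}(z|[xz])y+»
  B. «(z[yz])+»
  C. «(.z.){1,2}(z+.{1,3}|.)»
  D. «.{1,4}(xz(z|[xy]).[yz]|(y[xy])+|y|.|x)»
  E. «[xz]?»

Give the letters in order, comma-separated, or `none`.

A → match
B → no match
C → no match
D → no match
E → no match

A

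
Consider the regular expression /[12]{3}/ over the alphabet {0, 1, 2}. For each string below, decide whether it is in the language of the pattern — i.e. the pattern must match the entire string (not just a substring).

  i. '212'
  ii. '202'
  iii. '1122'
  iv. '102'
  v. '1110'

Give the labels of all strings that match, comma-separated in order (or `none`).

i → match
ii → no match
iii → no match
iv → no match
v → no match

i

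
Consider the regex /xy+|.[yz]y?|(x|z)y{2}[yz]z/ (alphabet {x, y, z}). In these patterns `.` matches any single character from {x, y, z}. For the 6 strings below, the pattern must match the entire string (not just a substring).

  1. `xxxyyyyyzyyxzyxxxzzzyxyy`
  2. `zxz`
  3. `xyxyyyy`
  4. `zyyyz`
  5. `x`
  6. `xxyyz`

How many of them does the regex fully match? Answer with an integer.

1 → no match
2 → no match
3 → no match
4 → match
5 → no match
6 → no match
Total matched: 1

1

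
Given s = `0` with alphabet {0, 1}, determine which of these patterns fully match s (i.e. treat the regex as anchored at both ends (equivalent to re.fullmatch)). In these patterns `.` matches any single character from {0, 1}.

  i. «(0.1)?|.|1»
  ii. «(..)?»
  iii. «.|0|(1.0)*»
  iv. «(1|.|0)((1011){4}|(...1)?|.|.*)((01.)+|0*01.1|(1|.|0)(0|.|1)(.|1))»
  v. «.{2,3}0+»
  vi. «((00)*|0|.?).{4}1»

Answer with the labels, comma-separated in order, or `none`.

i → match
ii → no match
iii → match
iv → no match
v → no match
vi → no match — must end with `1`

i, iii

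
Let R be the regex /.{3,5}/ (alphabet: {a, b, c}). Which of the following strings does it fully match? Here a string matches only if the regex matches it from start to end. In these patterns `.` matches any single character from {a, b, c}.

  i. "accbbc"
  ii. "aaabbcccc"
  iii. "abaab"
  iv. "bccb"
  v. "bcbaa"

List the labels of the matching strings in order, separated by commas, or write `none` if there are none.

i → no match
ii → no match
iii → match
iv → match
v → match

iii, iv, v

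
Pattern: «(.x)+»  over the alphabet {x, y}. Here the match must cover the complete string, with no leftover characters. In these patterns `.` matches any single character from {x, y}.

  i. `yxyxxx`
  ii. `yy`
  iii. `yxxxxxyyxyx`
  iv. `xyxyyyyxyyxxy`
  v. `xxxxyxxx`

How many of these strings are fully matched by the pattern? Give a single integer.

i → match
ii → no match — must end with `x`
iii → no match
iv → no match — must end with `x`
v → match
Total matched: 2

2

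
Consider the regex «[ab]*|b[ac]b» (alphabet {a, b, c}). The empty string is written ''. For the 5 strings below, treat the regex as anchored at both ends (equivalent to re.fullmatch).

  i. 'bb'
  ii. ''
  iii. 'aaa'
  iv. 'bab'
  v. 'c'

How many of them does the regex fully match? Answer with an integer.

i → match
ii → match
iii → match
iv → match
v → no match
Total matched: 4

4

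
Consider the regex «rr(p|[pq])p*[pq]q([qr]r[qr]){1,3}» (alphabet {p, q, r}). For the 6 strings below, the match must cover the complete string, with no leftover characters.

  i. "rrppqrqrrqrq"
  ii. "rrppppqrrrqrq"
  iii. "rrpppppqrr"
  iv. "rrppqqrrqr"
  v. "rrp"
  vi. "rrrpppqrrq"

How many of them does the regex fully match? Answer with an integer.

i. "rrppqrqrrqrq" → no match
ii → match
iii. "rrpppppqrr" → no match
iv. "rrppqqrrqr" → no match
v. "rrp" → no match
vi. "rrrpppqrrq" → no match
Total matched: 1

1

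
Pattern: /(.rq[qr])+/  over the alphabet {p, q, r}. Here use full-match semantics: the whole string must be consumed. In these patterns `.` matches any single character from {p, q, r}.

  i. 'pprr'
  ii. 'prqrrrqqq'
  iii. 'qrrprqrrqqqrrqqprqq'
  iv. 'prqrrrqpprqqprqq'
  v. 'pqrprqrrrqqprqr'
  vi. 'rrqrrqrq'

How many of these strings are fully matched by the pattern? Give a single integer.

i → no match
ii → no match
iii → no match
iv → no match
v → no match
vi → no match
Total matched: 0

0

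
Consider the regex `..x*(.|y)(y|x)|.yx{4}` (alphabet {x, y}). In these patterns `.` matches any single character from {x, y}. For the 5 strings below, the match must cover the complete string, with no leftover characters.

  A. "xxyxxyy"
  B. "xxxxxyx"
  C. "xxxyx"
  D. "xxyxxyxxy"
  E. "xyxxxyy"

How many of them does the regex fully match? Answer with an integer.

A → no match
B → match
C → match
D → no match
E → match
Total matched: 3

3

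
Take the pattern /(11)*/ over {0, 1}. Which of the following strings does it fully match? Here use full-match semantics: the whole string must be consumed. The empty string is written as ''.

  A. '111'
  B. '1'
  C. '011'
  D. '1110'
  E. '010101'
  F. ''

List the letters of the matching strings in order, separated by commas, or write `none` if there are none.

A. '111' → no match
B. '1' → no match
C. '011' → no match
D. '1110' → no match
E. '010101' → no match
F. '' → match

F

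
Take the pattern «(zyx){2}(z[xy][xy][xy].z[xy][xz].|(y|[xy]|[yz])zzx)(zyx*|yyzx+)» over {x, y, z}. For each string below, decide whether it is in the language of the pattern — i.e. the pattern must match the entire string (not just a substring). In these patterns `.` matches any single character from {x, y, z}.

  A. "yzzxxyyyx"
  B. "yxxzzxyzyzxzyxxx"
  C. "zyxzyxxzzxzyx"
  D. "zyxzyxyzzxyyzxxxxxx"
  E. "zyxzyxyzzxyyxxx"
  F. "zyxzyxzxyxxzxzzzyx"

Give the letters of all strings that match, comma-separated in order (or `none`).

A → no match — must start with "zyx"
B → no match — must start with "zyx"
C → match
D → match
E → no match
F → match

C, D, F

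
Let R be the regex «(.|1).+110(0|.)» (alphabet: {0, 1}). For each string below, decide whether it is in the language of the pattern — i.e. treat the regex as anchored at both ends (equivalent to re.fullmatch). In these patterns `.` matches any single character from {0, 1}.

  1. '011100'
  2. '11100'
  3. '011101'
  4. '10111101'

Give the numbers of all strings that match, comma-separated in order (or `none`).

1, 3, 4

1 → match
2 → no match
3 → match
4 → match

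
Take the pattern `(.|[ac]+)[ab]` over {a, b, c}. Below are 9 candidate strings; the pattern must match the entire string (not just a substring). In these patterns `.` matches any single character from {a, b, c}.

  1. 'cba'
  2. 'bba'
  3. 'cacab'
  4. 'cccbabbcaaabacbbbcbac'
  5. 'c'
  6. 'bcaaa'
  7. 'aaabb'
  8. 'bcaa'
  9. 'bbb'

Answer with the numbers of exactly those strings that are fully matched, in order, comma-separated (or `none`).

1. 'cba' → no match
2. 'bba' → no match
3. 'cacab' → match
4 → no match
5. 'c' → no match
6. 'bcaaa' → no match
7. 'aaabb' → no match
8. 'bcaa' → no match
9. 'bbb' → no match

3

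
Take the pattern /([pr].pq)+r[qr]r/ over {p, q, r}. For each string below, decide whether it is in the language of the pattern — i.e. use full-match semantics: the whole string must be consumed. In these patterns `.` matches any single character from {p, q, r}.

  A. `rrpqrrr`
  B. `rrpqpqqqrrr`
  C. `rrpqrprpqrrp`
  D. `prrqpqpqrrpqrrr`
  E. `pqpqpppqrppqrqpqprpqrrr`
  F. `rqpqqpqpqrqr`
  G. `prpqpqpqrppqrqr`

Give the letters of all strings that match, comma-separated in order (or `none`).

A, E, G

A → match
B → no match
C → no match — must end with `r`
D → no match
E → match
F → no match
G → match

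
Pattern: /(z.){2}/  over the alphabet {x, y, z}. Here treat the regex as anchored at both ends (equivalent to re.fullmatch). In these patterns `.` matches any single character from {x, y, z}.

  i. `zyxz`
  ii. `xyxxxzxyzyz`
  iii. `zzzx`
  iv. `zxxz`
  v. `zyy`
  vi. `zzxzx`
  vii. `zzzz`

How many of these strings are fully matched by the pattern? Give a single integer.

2

i → no match
ii → no match — must start with `z`
iii → match
iv → no match
v → no match
vi → no match
vii → match
Total matched: 2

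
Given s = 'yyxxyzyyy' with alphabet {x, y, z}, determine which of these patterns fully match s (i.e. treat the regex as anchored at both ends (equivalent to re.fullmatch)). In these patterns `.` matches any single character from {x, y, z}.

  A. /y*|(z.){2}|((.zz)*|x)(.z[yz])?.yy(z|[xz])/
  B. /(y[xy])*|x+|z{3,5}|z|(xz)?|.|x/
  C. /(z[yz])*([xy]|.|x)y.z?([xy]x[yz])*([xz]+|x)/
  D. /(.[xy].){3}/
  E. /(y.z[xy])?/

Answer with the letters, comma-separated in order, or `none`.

D

A → no match
B → no match
C → no match
D → match
E → no match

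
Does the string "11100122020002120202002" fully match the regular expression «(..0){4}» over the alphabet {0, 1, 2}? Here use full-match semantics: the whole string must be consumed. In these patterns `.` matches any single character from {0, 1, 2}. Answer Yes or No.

No

Every match must end with "0", but "11100122020002120202002" does not.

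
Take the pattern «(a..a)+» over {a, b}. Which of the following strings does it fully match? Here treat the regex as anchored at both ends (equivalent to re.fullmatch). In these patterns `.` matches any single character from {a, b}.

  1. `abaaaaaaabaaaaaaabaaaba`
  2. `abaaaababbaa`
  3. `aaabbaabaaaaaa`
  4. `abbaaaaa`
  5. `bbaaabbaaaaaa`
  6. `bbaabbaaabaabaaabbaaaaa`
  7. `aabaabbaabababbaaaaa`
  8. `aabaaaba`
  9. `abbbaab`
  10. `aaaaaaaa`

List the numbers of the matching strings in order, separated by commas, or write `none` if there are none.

1 → no match
2 → no match
3 → no match
4 → match
5 → no match — must start with `a`
6 → no match — must start with `a`
7 → no match
8 → match
9 → no match — must end with `a`
10 → match

4, 8, 10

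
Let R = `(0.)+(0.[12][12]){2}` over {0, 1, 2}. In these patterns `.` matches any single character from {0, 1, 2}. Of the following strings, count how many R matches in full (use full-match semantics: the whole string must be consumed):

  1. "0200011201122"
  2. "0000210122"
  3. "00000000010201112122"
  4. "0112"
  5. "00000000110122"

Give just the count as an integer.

2

1 → no match
2. "0000210122" → match
3 → no match
4. "0112" → no match
5 → match
Total matched: 2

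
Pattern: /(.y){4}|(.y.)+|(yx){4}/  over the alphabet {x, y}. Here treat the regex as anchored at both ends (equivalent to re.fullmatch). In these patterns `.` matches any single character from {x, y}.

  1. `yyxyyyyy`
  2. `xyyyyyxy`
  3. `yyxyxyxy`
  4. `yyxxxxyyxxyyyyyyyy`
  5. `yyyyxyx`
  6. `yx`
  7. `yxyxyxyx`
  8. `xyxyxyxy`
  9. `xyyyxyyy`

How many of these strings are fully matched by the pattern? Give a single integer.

6

1 → match
2 → match
3 → match
4 → no match
5 → no match
6 → no match
7 → match
8 → match
9 → match
Total matched: 6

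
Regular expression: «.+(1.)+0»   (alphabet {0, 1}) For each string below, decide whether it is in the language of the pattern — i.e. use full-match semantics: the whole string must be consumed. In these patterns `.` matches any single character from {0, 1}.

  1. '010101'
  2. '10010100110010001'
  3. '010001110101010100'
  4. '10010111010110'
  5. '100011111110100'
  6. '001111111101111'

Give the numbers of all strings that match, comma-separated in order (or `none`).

1 → no match — must end with '0'
2 → no match — must end with '0'
3 → match
4 → match
5 → match
6 → no match — must end with '0'

3, 4, 5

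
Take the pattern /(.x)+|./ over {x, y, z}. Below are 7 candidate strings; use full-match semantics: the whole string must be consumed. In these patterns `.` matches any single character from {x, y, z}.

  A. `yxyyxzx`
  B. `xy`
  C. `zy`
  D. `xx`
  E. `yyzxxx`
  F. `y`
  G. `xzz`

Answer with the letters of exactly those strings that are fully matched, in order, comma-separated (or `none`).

D, F

A → no match
B → no match
C → no match
D → match
E → no match
F → match
G → no match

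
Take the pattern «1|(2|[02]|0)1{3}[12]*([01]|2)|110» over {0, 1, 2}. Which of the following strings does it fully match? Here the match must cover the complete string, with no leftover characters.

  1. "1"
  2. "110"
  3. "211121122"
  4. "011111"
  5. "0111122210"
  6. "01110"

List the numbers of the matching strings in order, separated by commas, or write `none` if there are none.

1, 2, 3, 4, 5, 6

1. "1" → match
2. "110" → match
3. "211121122" → match
4. "011111" → match
5. "0111122210" → match
6. "01110" → match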